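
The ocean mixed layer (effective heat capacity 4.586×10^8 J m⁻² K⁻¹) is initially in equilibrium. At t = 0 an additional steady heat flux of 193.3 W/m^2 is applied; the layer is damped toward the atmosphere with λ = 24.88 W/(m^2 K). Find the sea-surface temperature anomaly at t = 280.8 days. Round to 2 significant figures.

Areal heat capacity C = 4.586×10^8 J m⁻² K⁻¹ (given).
τ = C / λ = 4.59×10^8 / 24.88 = 1.84×10^7 s.
Equilibrium anomaly ΔT_eq = F / λ = 193.3 / 24.88 = 7.77 K.
t = 280.8 days = 2.43×10^7 s, so t/τ = 1.32.
ΔT(t) = ΔT_eq (1 − e^(−t/τ)) = 7.77 × (1 − e^−1.32) = 5.69 K.

5.7 K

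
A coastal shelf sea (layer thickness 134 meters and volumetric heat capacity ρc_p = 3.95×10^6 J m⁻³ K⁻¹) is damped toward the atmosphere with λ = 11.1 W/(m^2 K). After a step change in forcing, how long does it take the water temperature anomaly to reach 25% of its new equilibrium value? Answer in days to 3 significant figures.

Areal heat capacity C = ρc_p × D = 3.95×10^6 × 134 = 5.29×10^8 J/(m²·K).
τ = C / λ = 5.29×10^8 / 11.1 = 4.77×10^7 s.
Fraction reached: 1 − e^(−t/τ) = 0.25 ⇒ t = −τ ln(1 − 0.25) = τ × 0.288.
t = 1.37×10^7 s = 159 days.

159 days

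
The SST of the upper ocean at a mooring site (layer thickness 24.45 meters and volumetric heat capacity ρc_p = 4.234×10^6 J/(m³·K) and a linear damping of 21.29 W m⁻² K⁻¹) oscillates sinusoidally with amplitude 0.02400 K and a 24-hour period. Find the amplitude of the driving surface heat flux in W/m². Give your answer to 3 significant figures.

Areal heat capacity C = ρc_p × D = 4.234×10^6 × 24.45 = 1.04×10^8 J/(m^2 K).
ω = 2π / 86400 s = 7.27×10^-5 s⁻¹.
√((Cω)² + λ²) = √((7530)² + 21.29²) = 7530 W/(m²·K).
F₀ = A × √((Cω)²+λ²) = 0.02400 × 7530 = 181 W/m².

181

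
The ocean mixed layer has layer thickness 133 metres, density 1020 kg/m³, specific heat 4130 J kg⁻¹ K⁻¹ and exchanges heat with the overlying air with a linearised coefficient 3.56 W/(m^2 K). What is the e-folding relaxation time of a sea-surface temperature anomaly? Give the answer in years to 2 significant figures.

5.0 years

Areal heat capacity C = ρ c_p D = 1020 × 4130 × 133 = 5.60×10^8 J m⁻² K⁻¹.
Relaxation time τ = C / λ = 5.60×10^8 / 3.56 = 1.57×10^8 s.
In years: 1.57×10^8 s / (3.156×10^7 s/year) = 4.99 years.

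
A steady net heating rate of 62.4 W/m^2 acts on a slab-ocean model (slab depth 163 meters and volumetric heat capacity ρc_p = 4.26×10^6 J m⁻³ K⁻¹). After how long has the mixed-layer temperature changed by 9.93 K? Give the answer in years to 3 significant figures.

Areal heat capacity C = ρc_p × D = 4.26×10^6 × 163 = 6.94×10^8 J m⁻² K⁻¹.
Time required: Δt = C ΔT / F = 6.94×10^8 × 9.93 / 62.4 = 1.10×10^8 s.
In years: 1.10×10^8 s / (3.156×10^7 s/year) = 3.50 years.

3.50 years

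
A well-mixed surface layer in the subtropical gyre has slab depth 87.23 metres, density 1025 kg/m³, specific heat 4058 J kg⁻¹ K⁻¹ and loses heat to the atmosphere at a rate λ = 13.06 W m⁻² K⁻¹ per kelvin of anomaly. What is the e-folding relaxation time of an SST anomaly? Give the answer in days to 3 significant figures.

322 days

Areal heat capacity C = ρ c_p D = 1025 × 4058 × 87.23 = 3.63×10^8 J/(m²·K).
Relaxation time τ = C / λ = 3.63×10^8 / 13.06 = 2.78×10^7 s.
In days: 2.78×10^7 s / (86400 s/day) = 322 days.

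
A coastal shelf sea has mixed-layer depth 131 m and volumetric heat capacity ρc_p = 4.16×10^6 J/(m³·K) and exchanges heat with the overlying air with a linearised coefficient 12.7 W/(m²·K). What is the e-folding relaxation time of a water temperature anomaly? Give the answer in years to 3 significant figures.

Areal heat capacity C = ρc_p × D = 4.16×10^6 × 131 = 5.45×10^8 J m⁻² K⁻¹.
Relaxation time τ = C / λ = 5.45×10^8 / 12.7 = 4.29×10^7 s.
In years: 4.29×10^7 s / (3.156×10^7 s/year) = 1.36 years.

1.36 years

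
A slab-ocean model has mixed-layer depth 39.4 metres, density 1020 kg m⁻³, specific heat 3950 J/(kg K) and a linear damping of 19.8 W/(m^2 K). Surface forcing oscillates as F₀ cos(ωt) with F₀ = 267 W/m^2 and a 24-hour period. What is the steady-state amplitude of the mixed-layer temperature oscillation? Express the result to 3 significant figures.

Areal heat capacity C = ρ c_p D = 1020 × 3950 × 39.4 = 1.59×10^8 J/(m²·K).
Angular frequency ω = 2π / T = 2π / 86400 s = 7.27×10^-5 s⁻¹.
√((Cω)² + λ²) = √((11500)² + 19.8²) = 11500 W/(m²·K).
Amplitude A = F₀ / √((Cω)²+λ²) = 267 / 11500 = 0.0231 K.

0.0231 K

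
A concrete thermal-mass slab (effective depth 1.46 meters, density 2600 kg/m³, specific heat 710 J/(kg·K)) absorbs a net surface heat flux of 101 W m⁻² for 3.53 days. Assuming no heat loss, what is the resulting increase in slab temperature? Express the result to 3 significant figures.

Areal heat capacity C = ρ c_p D = 2600 × 710 × 1.46 = 2.70×10^6 J/(m²·K).
Net heat input Q = F Δt = 101 × (3.53 days × 86400 s/day) = 3.08×10^7 J/m².
ΔT = Q / C = 3.08×10^7 / 2.70×10^6 = 11.4 K.

11.4 K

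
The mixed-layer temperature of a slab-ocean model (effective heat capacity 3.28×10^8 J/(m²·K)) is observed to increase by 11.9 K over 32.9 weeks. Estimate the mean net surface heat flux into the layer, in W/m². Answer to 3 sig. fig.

Areal heat capacity C = 3.28×10^8 J/(m²·K) (given).
Required heat per unit area: Q = C ΔT = 3.28×10^8 × 11.9 = 3.90×10^9 J/m².
Flux F = Q / Δt = 3.90×10^9 / 1.99×10^7 s = 196 W/m².

196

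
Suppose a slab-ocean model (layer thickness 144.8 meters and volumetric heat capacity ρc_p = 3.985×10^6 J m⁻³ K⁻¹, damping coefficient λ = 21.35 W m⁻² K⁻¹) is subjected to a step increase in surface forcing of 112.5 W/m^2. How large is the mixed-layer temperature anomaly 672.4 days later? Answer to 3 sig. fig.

Areal heat capacity C = ρc_p × D = 3.985×10^6 × 144.8 = 5.77×10^8 J/(m^2 K).
τ = C / λ = 5.77×10^8 / 21.35 = 2.70×10^7 s.
Equilibrium anomaly ΔT_eq = F / λ = 112.5 / 21.35 = 5.27 K.
t = 672.4 days = 5.81×10^7 s, so t/τ = 2.15.
ΔT(t) = ΔT_eq (1 − e^(−t/τ)) = 5.27 × (1 − e^−2.15) = 4.66 K.

4.66 K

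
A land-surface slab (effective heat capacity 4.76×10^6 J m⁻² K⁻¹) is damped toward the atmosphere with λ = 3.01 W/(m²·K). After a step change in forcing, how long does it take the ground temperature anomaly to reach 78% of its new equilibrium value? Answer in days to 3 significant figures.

Areal heat capacity C = 4.76×10^6 J m⁻² K⁻¹ (given).
τ = C / λ = 4.76×10^6 / 3.01 = 1.58×10^6 s.
Fraction reached: 1 − e^(−t/τ) = 0.78 ⇒ t = −τ ln(1 − 0.78) = τ × 1.51.
t = 2.39×10^6 s = 27.7 days.

27.7 days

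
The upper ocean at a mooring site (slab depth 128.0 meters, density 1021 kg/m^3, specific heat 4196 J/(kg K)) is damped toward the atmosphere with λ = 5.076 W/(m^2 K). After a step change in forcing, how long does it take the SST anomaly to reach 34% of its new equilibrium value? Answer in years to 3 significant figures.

Areal heat capacity C = ρ c_p D = 1021 × 4196 × 128.0 = 5.48×10^8 J m⁻² K⁻¹.
τ = C / λ = 5.48×10^8 / 5.076 = 1.08×10^8 s.
Fraction reached: 1 − e^(−t/τ) = 0.34 ⇒ t = −τ ln(1 − 0.34) = τ × 0.416.
t = 4.49×10^7 s = 1.42 years.

1.42 years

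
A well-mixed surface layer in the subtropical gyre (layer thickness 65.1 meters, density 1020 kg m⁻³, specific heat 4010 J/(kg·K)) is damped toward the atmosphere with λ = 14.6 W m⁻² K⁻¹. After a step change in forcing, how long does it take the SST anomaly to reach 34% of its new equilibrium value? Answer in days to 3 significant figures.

87.7 days

Areal heat capacity C = ρ c_p D = 1020 × 4010 × 65.1 = 2.66×10^8 J/(m^2 K).
τ = C / λ = 2.66×10^8 / 14.6 = 1.82×10^7 s.
Fraction reached: 1 − e^(−t/τ) = 0.34 ⇒ t = −τ ln(1 − 0.34) = τ × 0.416.
t = 7.58×10^6 s = 87.7 days.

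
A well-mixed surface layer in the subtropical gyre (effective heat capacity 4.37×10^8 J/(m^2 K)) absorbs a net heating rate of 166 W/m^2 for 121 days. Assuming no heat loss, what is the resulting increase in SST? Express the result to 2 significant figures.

Areal heat capacity C = 4.37×10^8 J/(m^2 K) (given).
Net heat input Q = F Δt = 166 × (121 days × 86400 s/day) = 1.74×10^9 J/m².
ΔT = Q / C = 1.74×10^9 / 4.37×10^8 = 3.97 K.

4.0 K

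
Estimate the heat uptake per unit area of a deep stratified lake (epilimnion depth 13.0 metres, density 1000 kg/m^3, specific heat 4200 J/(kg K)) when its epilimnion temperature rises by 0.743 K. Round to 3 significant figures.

4.06×10^7

Areal heat capacity C = ρ c_p D = 1000 × 4200 × 13.0 = 5.46×10^7 J/(m²·K).
ΔQ = C ΔT = 5.46×10^7 × 0.743 = 4.06×10^7 J/m².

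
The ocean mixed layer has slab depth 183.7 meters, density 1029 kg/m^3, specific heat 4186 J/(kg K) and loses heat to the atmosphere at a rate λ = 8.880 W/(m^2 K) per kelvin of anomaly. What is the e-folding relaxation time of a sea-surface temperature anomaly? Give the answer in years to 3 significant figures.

2.82 years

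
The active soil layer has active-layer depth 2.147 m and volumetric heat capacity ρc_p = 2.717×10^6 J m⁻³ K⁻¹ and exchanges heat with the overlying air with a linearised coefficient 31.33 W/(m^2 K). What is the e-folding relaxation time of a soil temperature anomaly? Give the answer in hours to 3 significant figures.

Areal heat capacity C = ρc_p × D = 2.717×10^6 × 2.147 = 5.83×10^6 J/(m^2 K).
Relaxation time τ = C / λ = 5.83×10^6 / 31.33 = 1.86×10^5 s.
In hours: 1.86×10^5 s / (3600 s/hour) = 51.7 hours.

51.7 hours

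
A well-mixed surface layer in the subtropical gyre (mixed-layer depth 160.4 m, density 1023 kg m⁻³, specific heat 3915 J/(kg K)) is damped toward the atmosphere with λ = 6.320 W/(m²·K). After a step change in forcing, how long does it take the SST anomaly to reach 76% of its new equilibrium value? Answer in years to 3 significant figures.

Areal heat capacity C = ρ c_p D = 1023 × 3915 × 160.4 = 6.42×10^8 J/(m²·K).
τ = C / λ = 6.42×10^8 / 6.320 = 1.02×10^8 s.
Fraction reached: 1 − e^(−t/τ) = 0.76 ⇒ t = −τ ln(1 − 0.76) = τ × 1.43.
t = 1.45×10^8 s = 4.60 years.

4.60 years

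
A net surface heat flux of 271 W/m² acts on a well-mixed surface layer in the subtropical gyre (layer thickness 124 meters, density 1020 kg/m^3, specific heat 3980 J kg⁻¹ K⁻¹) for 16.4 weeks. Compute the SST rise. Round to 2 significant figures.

5.3 K

Areal heat capacity C = ρ c_p D = 1020 × 3980 × 124 = 5.03×10^8 J/(m^2 K).
Net heat input Q = F Δt = 271 × (16.4 weeks × 6.048×10^5 s/week) = 2.69×10^9 J/m².
ΔT = Q / C = 2.69×10^9 / 5.03×10^8 = 5.34 K.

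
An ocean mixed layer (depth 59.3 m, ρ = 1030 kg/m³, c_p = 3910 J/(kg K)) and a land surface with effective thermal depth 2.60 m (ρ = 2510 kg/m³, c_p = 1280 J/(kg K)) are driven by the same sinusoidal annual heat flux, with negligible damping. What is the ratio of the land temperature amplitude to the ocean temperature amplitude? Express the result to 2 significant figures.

C_ocean = 1030 × 3910 × 59.3 = 2.39×10^8 J/(m²·K).
C_land = 2510 × 1280 × 2.60 = 8.35×10^6 J/(m²·K).
Undamped amplitude ∝ 1/C, so A_land/A_ocean = C_ocean/C_land = 28.6.

29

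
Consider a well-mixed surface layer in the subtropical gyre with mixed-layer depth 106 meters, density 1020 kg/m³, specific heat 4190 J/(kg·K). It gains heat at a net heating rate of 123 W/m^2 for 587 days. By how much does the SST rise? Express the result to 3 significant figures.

Areal heat capacity C = ρ c_p D = 1020 × 4190 × 106 = 4.53×10^8 J m⁻² K⁻¹.
Net heat input Q = F Δt = 123 × (587 days × 86400 s/day) = 6.24×10^9 J/m².
ΔT = Q / C = 6.24×10^9 / 4.53×10^8 = 13.8 K.

13.8 K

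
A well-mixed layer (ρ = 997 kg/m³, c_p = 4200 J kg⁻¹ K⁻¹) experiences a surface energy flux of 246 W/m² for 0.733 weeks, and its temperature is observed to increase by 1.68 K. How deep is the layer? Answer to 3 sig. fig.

Heat input Q = F Δt = 246 × 4.43×10^5 s = 1.09×10^8 J/m².
Required areal heat capacity C = Q / ΔT = 6.49×10^7 J/(m²·K).
Depth D = C / (ρ c_p) = 6.49×10^7 / (997 × 4200) = 15.5 m.

15.5 m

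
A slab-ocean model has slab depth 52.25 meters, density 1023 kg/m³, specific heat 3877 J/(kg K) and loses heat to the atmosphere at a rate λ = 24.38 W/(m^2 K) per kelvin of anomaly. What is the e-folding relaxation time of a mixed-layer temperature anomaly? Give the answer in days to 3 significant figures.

Areal heat capacity C = ρ c_p D = 1023 × 3877 × 52.25 = 2.07×10^8 J m⁻² K⁻¹.
Relaxation time τ = C / λ = 2.07×10^8 / 24.38 = 8.50×10^6 s.
In days: 8.50×10^6 s / (86400 s/day) = 98.4 days.

98.4 days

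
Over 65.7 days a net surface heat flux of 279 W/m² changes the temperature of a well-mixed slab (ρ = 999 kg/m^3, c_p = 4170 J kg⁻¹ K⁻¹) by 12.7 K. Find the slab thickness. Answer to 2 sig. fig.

30 m

Heat input Q = F Δt = 279 × 5.68×10^6 s = 1.58×10^9 J/m².
Required areal heat capacity C = Q / ΔT = 1.25×10^8 J/(m²·K).
Depth D = C / (ρ c_p) = 1.25×10^8 / (999 × 4170) = 29.9 m.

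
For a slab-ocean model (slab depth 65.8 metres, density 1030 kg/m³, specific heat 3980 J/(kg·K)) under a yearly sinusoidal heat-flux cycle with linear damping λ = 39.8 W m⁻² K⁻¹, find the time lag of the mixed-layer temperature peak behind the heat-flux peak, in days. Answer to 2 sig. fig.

54 days

Areal heat capacity C = ρ c_p D = 1030 × 3980 × 65.8 = 2.70×10^8 J/(m²·K).
ω = 2π / 3.15×10^7 s = 1.99×10^-7 s⁻¹.
Phase lag φ = arctan(Cω/λ) = arctan(53.7/39.8) = 0.933 rad.
Time lag = φ / ω = 0.933 / 1.99×10^-7 = 4.68×10^6 s = 54.2 days.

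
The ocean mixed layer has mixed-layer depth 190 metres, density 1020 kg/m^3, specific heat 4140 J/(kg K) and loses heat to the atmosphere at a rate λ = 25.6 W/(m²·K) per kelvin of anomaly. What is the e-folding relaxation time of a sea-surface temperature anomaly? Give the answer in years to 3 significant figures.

0.993 years

Areal heat capacity C = ρ c_p D = 1020 × 4140 × 190 = 8.02×10^8 J m⁻² K⁻¹.
Relaxation time τ = C / λ = 8.02×10^8 / 25.6 = 3.13×10^7 s.
In years: 3.13×10^7 s / (3.156×10^7 s/year) = 0.993 years.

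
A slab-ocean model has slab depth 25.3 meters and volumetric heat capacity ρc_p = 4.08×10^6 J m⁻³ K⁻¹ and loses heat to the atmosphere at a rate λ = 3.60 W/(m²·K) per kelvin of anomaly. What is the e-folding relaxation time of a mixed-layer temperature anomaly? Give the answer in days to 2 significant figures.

330 days

Areal heat capacity C = ρc_p × D = 4.08×10^6 × 25.3 = 1.03×10^8 J m⁻² K⁻¹.
Relaxation time τ = C / λ = 1.03×10^8 / 3.60 = 2.87×10^7 s.
In days: 2.87×10^7 s / (86400 s/day) = 332 days.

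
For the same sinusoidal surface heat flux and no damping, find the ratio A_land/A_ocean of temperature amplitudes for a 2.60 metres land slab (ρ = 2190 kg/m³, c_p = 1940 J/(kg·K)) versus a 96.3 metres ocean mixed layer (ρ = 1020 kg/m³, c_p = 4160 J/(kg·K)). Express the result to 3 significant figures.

37.0

C_ocean = 1020 × 4160 × 96.3 = 4.09×10^8 J/(m²·K).
C_land = 2190 × 1940 × 2.60 = 1.10×10^7 J/(m²·K).
Undamped amplitude ∝ 1/C, so A_land/A_ocean = C_ocean/C_land = 37.0.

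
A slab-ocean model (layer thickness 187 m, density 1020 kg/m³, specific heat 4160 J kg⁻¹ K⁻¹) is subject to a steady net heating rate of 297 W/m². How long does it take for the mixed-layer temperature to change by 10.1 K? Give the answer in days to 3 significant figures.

Areal heat capacity C = ρ c_p D = 1020 × 4160 × 187 = 7.93×10^8 J m⁻² K⁻¹.
Time required: Δt = C ΔT / F = 7.93×10^8 × 10.1 / 297 = 2.70×10^7 s.
In days: 2.70×10^7 s / (86400 s/day) = 312 days.

312 days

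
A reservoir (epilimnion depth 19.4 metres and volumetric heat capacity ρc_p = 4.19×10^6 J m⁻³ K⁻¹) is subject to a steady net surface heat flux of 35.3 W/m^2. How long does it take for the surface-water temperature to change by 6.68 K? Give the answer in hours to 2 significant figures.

Areal heat capacity C = ρc_p × D = 4.19×10^6 × 19.4 = 8.13×10^7 J/(m^2 K).
Time required: Δt = C ΔT / F = 8.13×10^7 × 6.68 / 35.3 = 1.54×10^7 s.
In hours: 1.54×10^7 s / (3600 s/hour) = 4270 hours.

4300 hours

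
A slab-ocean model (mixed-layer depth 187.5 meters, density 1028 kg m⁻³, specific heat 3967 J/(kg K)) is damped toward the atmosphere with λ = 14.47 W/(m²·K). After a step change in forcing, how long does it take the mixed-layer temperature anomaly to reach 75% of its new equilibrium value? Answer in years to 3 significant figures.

2.32 years

Areal heat capacity C = ρ c_p D = 1028 × 3967 × 187.5 = 7.65×10^8 J/(m²·K).
τ = C / λ = 7.65×10^8 / 14.47 = 5.28×10^7 s.
Fraction reached: 1 − e^(−t/τ) = 0.75 ⇒ t = −τ ln(1 − 0.75) = τ × 1.39.
t = 7.33×10^7 s = 2.32 years.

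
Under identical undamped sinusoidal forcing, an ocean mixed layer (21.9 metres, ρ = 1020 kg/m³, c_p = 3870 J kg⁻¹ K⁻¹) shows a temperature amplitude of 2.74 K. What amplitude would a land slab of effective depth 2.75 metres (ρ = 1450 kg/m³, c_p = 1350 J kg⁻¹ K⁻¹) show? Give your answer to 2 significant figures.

C_ocean = 8.64×10^7 J/(m²·K); C_land = 5.38×10^6 J/(m²·K).
A ∝ 1/C ⇒ A_land = A_ocean × C_ocean/C_land = 2.74 × 16.1 = 44.0 K.

44 K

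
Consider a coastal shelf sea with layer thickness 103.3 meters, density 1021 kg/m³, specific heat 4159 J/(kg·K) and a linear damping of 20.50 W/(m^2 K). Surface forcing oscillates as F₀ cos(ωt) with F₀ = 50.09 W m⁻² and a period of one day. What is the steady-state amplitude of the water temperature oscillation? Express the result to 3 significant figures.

0.00157 K

Areal heat capacity C = ρ c_p D = 1021 × 4159 × 103.3 = 4.39×10^8 J/(m²·K).
Angular frequency ω = 2π / T = 2π / 86400 s = 7.27×10^-5 s⁻¹.
√((Cω)² + λ²) = √((31900)² + 20.50²) = 31900 W/(m²·K).
Amplitude A = F₀ / √((Cω)²+λ²) = 50.09 / 31900 = 0.00157 K.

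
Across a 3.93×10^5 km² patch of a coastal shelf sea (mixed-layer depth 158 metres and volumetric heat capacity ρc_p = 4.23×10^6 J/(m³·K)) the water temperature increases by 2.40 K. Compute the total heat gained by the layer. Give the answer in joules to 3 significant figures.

6.30×10^20 J

Areal heat capacity C = ρc_p × D = 4.23×10^6 × 158 = 6.68×10^8 J/(m²·K).
Heat per unit area: q = C ΔT = 6.68×10^8 × 2.40 = 1.60×10^9 J/m².
Total heat: Q = q × A = 1.60×10^9 × (3.93×10^5 × 10⁶ m²) = 6.30×10^20 J.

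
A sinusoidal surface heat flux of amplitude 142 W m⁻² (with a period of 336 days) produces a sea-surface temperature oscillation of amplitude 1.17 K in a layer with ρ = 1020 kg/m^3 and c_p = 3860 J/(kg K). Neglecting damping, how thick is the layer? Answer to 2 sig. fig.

ω = 2π / 2.90×10^7 s = 2.16×10^-7 s⁻¹.
Required C = F₀ / (A ω) = 142 / (1.17 × 2.16×10^-7) = 5.61×10^8 J/(m²·K).
D = C / (ρ c_p) = 5.61×10^8 / (1020 × 3860) = 142 m.

140 m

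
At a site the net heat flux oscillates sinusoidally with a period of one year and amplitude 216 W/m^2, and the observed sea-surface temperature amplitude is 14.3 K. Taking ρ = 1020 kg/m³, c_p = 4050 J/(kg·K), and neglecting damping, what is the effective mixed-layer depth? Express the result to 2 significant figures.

18 m

ω = 2π / 3.15×10^7 s = 1.99×10^-7 s⁻¹.
Required C = F₀ / (A ω) = 216 / (14.3 × 1.99×10^-7) = 7.58×10^7 J/(m²·K).
D = C / (ρ c_p) = 7.58×10^7 / (1020 × 4050) = 18.4 m.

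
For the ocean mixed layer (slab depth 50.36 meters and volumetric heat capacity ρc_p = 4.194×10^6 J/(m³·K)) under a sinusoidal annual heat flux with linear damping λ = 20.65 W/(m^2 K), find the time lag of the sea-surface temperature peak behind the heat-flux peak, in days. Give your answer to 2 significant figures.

Areal heat capacity C = ρc_p × D = 4.194×10^6 × 50.36 = 2.11×10^8 J/(m^2 K).
ω = 2π / 3.15×10^7 s = 1.99×10^-7 s⁻¹.
Phase lag φ = arctan(Cω/λ) = arctan(42.1/20.65) = 1.11 rad.
Time lag = φ / ω = 1.11 / 1.99×10^-7 = 5.59×10^6 s = 64.7 days.

65 days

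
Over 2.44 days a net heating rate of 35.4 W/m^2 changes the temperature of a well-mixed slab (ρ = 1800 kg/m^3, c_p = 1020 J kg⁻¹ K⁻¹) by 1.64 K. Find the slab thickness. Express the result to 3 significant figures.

2.48 m

Heat input Q = F Δt = 35.4 × 2.11×10^5 s = 7.46×10^6 J/m².
Required areal heat capacity C = Q / ΔT = 4.55×10^6 J/(m²·K).
Depth D = C / (ρ c_p) = 4.55×10^6 / (1800 × 1020) = 2.48 m.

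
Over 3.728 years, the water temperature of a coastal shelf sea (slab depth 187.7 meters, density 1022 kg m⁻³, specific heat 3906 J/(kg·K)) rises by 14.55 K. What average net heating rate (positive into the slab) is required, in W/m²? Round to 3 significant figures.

92.7

Areal heat capacity C = ρ c_p D = 1022 × 3906 × 187.7 = 7.49×10^8 J/(m²·K).
Required heat per unit area: Q = C ΔT = 7.49×10^8 × 14.55 = 1.09×10^10 J/m².
Flux F = Q / Δt = 1.09×10^10 / 1.18×10^8 s = 92.7 W/m².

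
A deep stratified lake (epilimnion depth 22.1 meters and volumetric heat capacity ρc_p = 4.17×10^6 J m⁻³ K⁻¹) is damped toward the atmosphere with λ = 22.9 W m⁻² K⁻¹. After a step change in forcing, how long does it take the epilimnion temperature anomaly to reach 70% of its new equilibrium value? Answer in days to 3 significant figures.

Areal heat capacity C = ρc_p × D = 4.17×10^6 × 22.1 = 9.22×10^7 J/(m^2 K).
τ = C / λ = 9.22×10^7 / 22.9 = 4.02×10^6 s.
Fraction reached: 1 − e^(−t/τ) = 0.70 ⇒ t = −τ ln(1 − 0.70) = τ × 1.20.
t = 4.85×10^6 s = 56.1 days.

56.1 days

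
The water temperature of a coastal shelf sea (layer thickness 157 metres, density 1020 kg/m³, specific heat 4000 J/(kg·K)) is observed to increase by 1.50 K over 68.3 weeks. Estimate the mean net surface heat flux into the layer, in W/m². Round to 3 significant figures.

Areal heat capacity C = ρ c_p D = 1020 × 4000 × 157 = 6.41×10^8 J/(m²·K).
Required heat per unit area: Q = C ΔT = 6.41×10^8 × 1.50 = 9.61×10^8 J/m².
Flux F = Q / Δt = 9.61×10^8 / 4.13×10^7 s = 23.3 W/m².

23.3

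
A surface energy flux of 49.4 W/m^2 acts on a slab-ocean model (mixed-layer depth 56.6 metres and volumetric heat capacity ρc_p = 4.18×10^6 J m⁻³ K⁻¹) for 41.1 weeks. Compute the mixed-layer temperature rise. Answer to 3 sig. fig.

5.19 K

Areal heat capacity C = ρc_p × D = 4.18×10^6 × 56.6 = 2.37×10^8 J/(m²·K).
Net heat input Q = F Δt = 49.4 × (41.1 weeks × 6.048×10^5 s/week) = 1.23×10^9 J/m².
ΔT = Q / C = 1.23×10^9 / 2.37×10^8 = 5.19 K.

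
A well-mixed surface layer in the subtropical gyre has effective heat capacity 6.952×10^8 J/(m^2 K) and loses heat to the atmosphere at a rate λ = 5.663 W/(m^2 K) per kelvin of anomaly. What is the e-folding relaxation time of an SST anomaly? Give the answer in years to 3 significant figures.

3.89 years

Areal heat capacity C = 6.952×10^8 J/(m^2 K) (given).
Relaxation time τ = C / λ = 6.95×10^8 / 5.663 = 1.23×10^8 s.
In years: 1.23×10^8 s / (3.156×10^7 s/year) = 3.89 years.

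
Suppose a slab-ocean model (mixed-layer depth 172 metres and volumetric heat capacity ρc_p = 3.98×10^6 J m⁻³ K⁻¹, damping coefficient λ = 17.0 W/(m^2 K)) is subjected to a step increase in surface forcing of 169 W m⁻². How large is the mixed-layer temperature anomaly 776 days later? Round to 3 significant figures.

8.06 K

Areal heat capacity C = ρc_p × D = 3.98×10^6 × 172 = 6.85×10^8 J/(m^2 K).
τ = C / λ = 6.85×10^8 / 17.0 = 4.03×10^7 s.
Equilibrium anomaly ΔT_eq = F / λ = 169 / 17.0 = 9.94 K.
t = 776 days = 6.70×10^7 s, so t/τ = 1.66.
ΔT(t) = ΔT_eq (1 − e^(−t/τ)) = 9.94 × (1 − e^−1.66) = 8.06 K.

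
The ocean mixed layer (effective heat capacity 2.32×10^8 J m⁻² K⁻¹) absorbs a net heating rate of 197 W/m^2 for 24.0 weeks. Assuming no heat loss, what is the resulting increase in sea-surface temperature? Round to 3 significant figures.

12.3 K

Areal heat capacity C = 2.32×10^8 J m⁻² K⁻¹ (given).
Net heat input Q = F Δt = 197 × (24.0 weeks × 6.048×10^5 s/week) = 2.86×10^9 J/m².
ΔT = Q / C = 2.86×10^9 / 2.32×10^8 = 12.3 K.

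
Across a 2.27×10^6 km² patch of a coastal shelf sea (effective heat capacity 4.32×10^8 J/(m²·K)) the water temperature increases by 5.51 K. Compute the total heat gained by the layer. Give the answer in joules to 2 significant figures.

Areal heat capacity C = 4.32×10^8 J/(m²·K) (given).
Heat per unit area: q = C ΔT = 4.32×10^8 × 5.51 = 2.38×10^9 J/m².
Total heat: Q = q × A = 2.38×10^9 × (2.27×10^6 × 10⁶ m²) = 5.40×10^21 J.

5.4×10^21 J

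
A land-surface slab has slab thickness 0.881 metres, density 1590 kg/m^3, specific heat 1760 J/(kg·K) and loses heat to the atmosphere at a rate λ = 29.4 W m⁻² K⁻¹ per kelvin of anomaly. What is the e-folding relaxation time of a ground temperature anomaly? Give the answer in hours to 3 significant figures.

23.3 hours

Areal heat capacity C = ρ c_p D = 1590 × 1760 × 0.881 = 2.47×10^6 J/(m^2 K).
Relaxation time τ = C / λ = 2.47×10^6 / 29.4 = 83900 s.
In hours: 83900 s / (3600 s/hour) = 23.3 hours.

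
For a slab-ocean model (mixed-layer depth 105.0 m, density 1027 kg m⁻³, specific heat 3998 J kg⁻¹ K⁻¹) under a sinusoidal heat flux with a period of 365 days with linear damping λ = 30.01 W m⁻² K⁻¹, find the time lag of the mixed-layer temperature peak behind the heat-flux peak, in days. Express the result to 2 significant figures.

Areal heat capacity C = ρ c_p D = 1027 × 3998 × 105.0 = 4.31×10^8 J/(m^2 K).
ω = 2π / 3.15×10^7 s = 1.99×10^-7 s⁻¹.
Phase lag φ = arctan(Cω/λ) = arctan(85.9/30.01) = 1.23 rad.
Time lag = φ / ω = 1.23 / 1.99×10^-7 = 6.20×10^6 s = 71.7 days.

72 days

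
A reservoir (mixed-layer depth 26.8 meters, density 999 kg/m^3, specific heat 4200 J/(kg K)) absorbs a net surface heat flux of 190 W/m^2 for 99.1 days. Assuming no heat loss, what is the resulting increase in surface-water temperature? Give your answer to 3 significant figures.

14.5 K

Areal heat capacity C = ρ c_p D = 999 × 4200 × 26.8 = 1.12×10^8 J/(m^2 K).
Net heat input Q = F Δt = 190 × (99.1 days × 86400 s/day) = 1.63×10^9 J/m².
ΔT = Q / C = 1.63×10^9 / 1.12×10^8 = 14.5 K.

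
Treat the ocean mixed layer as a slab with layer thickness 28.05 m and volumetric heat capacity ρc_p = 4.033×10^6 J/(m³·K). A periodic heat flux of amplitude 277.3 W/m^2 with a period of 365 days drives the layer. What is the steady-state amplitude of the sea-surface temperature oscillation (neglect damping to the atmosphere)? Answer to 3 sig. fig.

Areal heat capacity C = ρc_p × D = 4.033×10^6 × 28.05 = 1.13×10^8 J/(m²·K).
Angular frequency ω = 2π / T = 2π / 3.15×10^7 s = 1.99×10^-7 s⁻¹.
Cω = 1.13×10^8 × 1.99×10^-7 = 22.5 W/(m²·K).
Amplitude A = F₀ / (Cω) = 277.3 / 22.5 = 12.3 K.

12.3 K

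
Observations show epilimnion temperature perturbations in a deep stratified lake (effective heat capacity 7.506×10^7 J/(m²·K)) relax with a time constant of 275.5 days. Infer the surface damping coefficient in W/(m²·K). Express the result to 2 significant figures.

3.2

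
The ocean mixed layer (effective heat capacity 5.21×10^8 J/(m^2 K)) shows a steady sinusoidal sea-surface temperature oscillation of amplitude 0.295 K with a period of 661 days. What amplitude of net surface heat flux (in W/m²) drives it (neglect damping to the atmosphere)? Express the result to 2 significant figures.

17

Areal heat capacity C = 5.21×10^8 J/(m^2 K) (given).
ω = 2π / 5.71×10^7 s = 1.10×10^-7 s⁻¹.
Cω = 5.21×10^8 × 1.10×10^-7 = 57.3 W/(m²·K).
F₀ = A × Cω = 0.295 × 57.3 = 16.9 W/m².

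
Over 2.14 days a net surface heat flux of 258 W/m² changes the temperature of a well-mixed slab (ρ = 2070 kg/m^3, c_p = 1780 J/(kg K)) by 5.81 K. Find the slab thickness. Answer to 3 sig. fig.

2.23 m

Heat input Q = F Δt = 258 × 1.85×10^5 s = 4.77×10^7 J/m².
Required areal heat capacity C = Q / ΔT = 8.21×10^6 J/(m²·K).
Depth D = C / (ρ c_p) = 8.21×10^6 / (2070 × 1780) = 2.23 m.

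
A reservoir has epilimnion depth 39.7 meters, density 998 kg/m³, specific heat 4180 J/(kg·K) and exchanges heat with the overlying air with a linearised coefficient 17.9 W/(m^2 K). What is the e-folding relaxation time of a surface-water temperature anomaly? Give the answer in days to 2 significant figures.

Areal heat capacity C = ρ c_p D = 998 × 4180 × 39.7 = 1.66×10^8 J/(m^2 K).
Relaxation time τ = C / λ = 1.66×10^8 / 17.9 = 9.25×10^6 s.
In days: 9.25×10^6 s / (86400 s/day) = 107 days.

110 days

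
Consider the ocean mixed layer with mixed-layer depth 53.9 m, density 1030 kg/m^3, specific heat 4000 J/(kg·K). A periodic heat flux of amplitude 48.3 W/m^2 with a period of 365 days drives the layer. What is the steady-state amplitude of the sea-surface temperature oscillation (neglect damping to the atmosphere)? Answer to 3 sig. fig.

Areal heat capacity C = ρ c_p D = 1030 × 4000 × 53.9 = 2.22×10^8 J/(m^2 K).
Angular frequency ω = 2π / T = 2π / 3.15×10^7 s = 1.99×10^-7 s⁻¹.
Cω = 2.22×10^8 × 1.99×10^-7 = 44.2 W/(m²·K).
Amplitude A = F₀ / (Cω) = 48.3 / 44.2 = 1.09 K.

1.09 K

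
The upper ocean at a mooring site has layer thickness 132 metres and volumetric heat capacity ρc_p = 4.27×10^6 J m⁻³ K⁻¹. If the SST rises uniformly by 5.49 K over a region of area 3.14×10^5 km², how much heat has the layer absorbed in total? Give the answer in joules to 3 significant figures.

9.72×10^20 J

Areal heat capacity C = ρc_p × D = 4.27×10^6 × 132 = 5.64×10^8 J m⁻² K⁻¹.
Heat per unit area: q = C ΔT = 5.64×10^8 × 5.49 = 3.09×10^9 J/m².
Total heat: Q = q × A = 3.09×10^9 × (3.14×10^5 × 10⁶ m²) = 9.72×10^20 J.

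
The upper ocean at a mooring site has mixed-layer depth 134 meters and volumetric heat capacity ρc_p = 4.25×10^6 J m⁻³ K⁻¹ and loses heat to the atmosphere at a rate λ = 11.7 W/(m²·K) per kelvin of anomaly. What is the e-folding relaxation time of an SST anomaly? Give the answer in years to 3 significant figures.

Areal heat capacity C = ρc_p × D = 4.25×10^6 × 134 = 5.70×10^8 J/(m²·K).
Relaxation time τ = C / λ = 5.70×10^8 / 11.7 = 4.87×10^7 s.
In years: 4.87×10^7 s / (3.156×10^7 s/year) = 1.54 years.

1.54 years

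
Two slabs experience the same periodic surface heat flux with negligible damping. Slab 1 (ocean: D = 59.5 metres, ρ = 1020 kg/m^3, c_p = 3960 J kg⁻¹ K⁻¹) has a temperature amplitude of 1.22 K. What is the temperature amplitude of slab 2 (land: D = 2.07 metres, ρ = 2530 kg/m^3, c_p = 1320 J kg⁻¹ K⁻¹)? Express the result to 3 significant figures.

C_ocean = 2.40×10^8 J/(m²·K); C_land = 6.91×10^6 J/(m²·K).
A ∝ 1/C ⇒ A_land = A_ocean × C_ocean/C_land = 1.22 × 34.8 = 42.4 K.

42.4 K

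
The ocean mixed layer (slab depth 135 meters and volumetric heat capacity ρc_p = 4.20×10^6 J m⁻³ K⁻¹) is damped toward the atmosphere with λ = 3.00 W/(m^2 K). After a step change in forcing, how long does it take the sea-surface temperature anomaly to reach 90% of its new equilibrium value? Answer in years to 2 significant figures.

Areal heat capacity C = ρc_p × D = 4.20×10^6 × 135 = 5.67×10^8 J/(m^2 K).
τ = C / λ = 5.67×10^8 / 3.00 = 1.89×10^8 s.
Fraction reached: 1 − e^(−t/τ) = 0.90 ⇒ t = −τ ln(1 − 0.90) = τ × 2.30.
t = 4.35×10^8 s = 13.8 years.

14 years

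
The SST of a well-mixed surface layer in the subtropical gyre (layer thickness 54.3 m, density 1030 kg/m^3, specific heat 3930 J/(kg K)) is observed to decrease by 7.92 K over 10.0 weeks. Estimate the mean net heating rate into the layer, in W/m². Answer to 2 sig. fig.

-290

Areal heat capacity C = ρ c_p D = 1030 × 3930 × 54.3 = 2.20×10^8 J/(m^2 K).
Required heat per unit area: Q = C ΔT = 2.20×10^8 × -7.92 = -1.74×10^9 J/m².
Flux F = Q / Δt = -1.74×10^9 / 6.05×10^6 s = -288 W/m².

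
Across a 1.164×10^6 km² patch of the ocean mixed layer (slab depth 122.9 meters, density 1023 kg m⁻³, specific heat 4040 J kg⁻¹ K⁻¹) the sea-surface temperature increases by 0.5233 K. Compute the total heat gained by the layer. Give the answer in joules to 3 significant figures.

Areal heat capacity C = ρ c_p D = 1023 × 4040 × 122.9 = 5.08×10^8 J/(m^2 K).
Heat per unit area: q = C ΔT = 5.08×10^8 × 0.5233 = 2.66×10^8 J/m².
Total heat: Q = q × A = 2.66×10^8 × (1.164×10^6 × 10⁶ m²) = 3.09×10^20 J.

3.09×10^20 J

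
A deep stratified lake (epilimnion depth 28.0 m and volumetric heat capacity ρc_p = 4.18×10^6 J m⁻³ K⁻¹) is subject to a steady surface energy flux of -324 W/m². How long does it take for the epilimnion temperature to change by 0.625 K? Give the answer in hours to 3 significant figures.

62.7 hours

Areal heat capacity C = ρc_p × D = 4.18×10^6 × 28.0 = 1.17×10^8 J/(m^2 K).
Time required: Δt = C ΔT / F = 1.17×10^8 × -0.625 / -324 = 2.26×10^5 s.
In hours: 2.26×10^5 s / (3600 s/hour) = 62.7 hours.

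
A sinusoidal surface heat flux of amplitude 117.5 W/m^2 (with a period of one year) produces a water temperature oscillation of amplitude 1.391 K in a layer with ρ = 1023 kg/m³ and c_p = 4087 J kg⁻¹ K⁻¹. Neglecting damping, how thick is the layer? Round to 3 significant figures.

ω = 2π / 3.15×10^7 s = 1.99×10^-7 s⁻¹.
Required C = F₀ / (A ω) = 117.5 / (1.391 × 1.99×10^-7) = 4.24×10^8 J/(m²·K).
D = C / (ρ c_p) = 4.24×10^8 / (1023 × 4087) = 101 m.

101 m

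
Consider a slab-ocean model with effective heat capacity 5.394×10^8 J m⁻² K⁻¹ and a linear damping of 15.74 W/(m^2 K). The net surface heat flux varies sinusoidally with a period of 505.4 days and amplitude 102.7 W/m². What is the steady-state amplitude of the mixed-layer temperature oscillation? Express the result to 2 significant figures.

Areal heat capacity C = 5.394×10^8 J m⁻² K⁻¹ (given).
Angular frequency ω = 2π / T = 2π / 4.37×10^7 s = 1.44×10^-7 s⁻¹.
√((Cω)² + λ²) = √((77.6)² + 15.74²) = 79.2 W/(m²·K).
Amplitude A = F₀ / √((Cω)²+λ²) = 102.7 / 79.2 = 1.30 K.

1.3 K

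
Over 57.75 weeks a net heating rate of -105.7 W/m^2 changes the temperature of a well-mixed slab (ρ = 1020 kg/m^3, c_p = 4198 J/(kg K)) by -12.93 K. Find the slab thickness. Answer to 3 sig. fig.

Heat input Q = F Δt = -105.7 × 3.49×10^7 s = -3.69×10^9 J/m².
Required areal heat capacity C = Q / ΔT = 2.86×10^8 J/(m²·K).
Depth D = C / (ρ c_p) = 2.86×10^8 / (1020 × 4198) = 66.7 m.

66.7 m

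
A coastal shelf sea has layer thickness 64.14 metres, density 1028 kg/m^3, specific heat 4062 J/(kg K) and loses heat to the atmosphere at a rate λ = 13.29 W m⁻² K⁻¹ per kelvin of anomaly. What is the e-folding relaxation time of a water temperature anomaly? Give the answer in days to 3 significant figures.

Areal heat capacity C = ρ c_p D = 1028 × 4062 × 64.14 = 2.68×10^8 J/(m²·K).
Relaxation time τ = C / λ = 2.68×10^8 / 13.29 = 2.02×10^7 s.
In days: 2.02×10^7 s / (86400 s/day) = 233 days.

233 days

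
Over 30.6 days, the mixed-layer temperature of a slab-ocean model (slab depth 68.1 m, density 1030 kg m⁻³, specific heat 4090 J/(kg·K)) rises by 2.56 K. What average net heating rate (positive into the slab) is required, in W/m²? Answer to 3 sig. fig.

Areal heat capacity C = ρ c_p D = 1030 × 4090 × 68.1 = 2.87×10^8 J/(m^2 K).
Required heat per unit area: Q = C ΔT = 2.87×10^8 × 2.56 = 7.34×10^8 J/m².
Flux F = Q / Δt = 7.34×10^8 / 2.64×10^6 s = 278 W/m².

278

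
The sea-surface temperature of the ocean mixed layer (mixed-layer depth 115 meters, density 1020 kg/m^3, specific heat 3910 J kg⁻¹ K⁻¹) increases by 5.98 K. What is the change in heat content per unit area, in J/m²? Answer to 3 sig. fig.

2.74×10^9

Areal heat capacity C = ρ c_p D = 1020 × 3910 × 115 = 4.59×10^8 J/(m^2 K).
ΔQ = C ΔT = 4.59×10^8 × 5.98 = 2.74×10^9 J/m².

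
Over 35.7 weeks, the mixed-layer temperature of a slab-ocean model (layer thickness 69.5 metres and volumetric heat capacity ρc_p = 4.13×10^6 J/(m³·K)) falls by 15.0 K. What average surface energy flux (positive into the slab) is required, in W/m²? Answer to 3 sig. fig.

Areal heat capacity C = ρc_p × D = 4.13×10^6 × 69.5 = 2.87×10^8 J/(m^2 K).
Required heat per unit area: Q = C ΔT = 2.87×10^8 × -15.0 = -4.31×10^9 J/m².
Flux F = Q / Δt = -4.31×10^9 / 2.16×10^7 s = -199 W/m².

-199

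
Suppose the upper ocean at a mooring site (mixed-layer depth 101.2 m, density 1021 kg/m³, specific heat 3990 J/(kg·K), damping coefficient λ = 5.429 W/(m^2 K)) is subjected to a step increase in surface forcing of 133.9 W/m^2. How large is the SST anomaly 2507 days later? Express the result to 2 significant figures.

Areal heat capacity C = ρ c_p D = 1021 × 3990 × 101.2 = 4.12×10^8 J/(m²·K).
τ = C / λ = 4.12×10^8 / 5.429 = 7.59×10^7 s.
Equilibrium anomaly ΔT_eq = F / λ = 133.9 / 5.429 = 24.7 K.
t = 2507 days = 2.17×10^8 s, so t/τ = 2.85.
ΔT(t) = ΔT_eq (1 − e^(−t/τ)) = 24.7 × (1 − e^−2.85) = 23.2 K.

23 K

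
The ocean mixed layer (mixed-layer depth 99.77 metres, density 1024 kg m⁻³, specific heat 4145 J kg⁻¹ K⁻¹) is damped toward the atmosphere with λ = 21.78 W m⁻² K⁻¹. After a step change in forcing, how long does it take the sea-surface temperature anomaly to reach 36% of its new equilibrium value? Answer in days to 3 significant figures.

100 days

Areal heat capacity C = ρ c_p D = 1024 × 4145 × 99.77 = 4.23×10^8 J/(m²·K).
τ = C / λ = 4.23×10^8 / 21.78 = 1.94×10^7 s.
Fraction reached: 1 − e^(−t/τ) = 0.36 ⇒ t = −τ ln(1 − 0.36) = τ × 0.446.
t = 8.68×10^6 s = 100 days.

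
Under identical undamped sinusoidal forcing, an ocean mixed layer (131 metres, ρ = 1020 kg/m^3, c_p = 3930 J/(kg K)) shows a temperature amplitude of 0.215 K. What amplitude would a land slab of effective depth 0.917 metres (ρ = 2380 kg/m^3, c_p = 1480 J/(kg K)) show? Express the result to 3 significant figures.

35.0 K

C_ocean = 5.25×10^8 J/(m²·K); C_land = 3.23×10^6 J/(m²·K).
A ∝ 1/C ⇒ A_land = A_ocean × C_ocean/C_land = 0.215 × 163 = 35.0 K.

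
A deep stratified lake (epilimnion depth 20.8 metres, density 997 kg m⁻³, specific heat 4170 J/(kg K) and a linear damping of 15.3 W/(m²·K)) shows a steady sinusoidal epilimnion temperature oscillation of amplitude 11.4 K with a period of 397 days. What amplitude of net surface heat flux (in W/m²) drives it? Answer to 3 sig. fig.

251

Areal heat capacity C = ρ c_p D = 997 × 4170 × 20.8 = 8.65×10^7 J/(m^2 K).
ω = 2π / 3.43×10^7 s = 1.83×10^-7 s⁻¹.
√((Cω)² + λ²) = √((15.8)² + 15.3²) = 22.0 W/(m²·K).
F₀ = A × √((Cω)²+λ²) = 11.4 × 22.0 = 251 W/m².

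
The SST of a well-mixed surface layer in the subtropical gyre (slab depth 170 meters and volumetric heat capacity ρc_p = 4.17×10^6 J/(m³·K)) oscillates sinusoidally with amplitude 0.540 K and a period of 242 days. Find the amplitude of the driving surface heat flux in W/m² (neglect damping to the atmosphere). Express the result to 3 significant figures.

115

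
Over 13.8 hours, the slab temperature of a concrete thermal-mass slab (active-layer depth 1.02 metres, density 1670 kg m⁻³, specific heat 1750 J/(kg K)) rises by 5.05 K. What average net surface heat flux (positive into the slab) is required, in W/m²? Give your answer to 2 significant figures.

Areal heat capacity C = ρ c_p D = 1670 × 1750 × 1.02 = 2.98×10^6 J/(m²·K).
Required heat per unit area: Q = C ΔT = 2.98×10^6 × 5.05 = 1.51×10^7 J/m².
Flux F = Q / Δt = 1.51×10^7 / 49700 s = 303 W/m².

300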